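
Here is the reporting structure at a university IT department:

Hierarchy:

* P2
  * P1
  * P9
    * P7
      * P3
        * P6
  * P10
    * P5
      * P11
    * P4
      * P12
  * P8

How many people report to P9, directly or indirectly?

3

P9 directly manages P7. Under P7: P3, P6 (2). That's 3 in total.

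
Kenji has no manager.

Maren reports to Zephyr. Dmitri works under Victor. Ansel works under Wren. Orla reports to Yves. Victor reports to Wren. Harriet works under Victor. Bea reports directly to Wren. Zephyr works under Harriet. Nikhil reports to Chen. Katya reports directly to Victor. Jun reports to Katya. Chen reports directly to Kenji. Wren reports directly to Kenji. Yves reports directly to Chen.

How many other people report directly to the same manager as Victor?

2

Victor reports to Wren. Wren's other direct reports are Ansel, Bea — 2 peers.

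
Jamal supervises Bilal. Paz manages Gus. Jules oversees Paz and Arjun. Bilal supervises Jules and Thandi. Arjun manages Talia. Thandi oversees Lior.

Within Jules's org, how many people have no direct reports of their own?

The people in Jules's organization with no one reporting to them are Talia, Gus. That is 2.

2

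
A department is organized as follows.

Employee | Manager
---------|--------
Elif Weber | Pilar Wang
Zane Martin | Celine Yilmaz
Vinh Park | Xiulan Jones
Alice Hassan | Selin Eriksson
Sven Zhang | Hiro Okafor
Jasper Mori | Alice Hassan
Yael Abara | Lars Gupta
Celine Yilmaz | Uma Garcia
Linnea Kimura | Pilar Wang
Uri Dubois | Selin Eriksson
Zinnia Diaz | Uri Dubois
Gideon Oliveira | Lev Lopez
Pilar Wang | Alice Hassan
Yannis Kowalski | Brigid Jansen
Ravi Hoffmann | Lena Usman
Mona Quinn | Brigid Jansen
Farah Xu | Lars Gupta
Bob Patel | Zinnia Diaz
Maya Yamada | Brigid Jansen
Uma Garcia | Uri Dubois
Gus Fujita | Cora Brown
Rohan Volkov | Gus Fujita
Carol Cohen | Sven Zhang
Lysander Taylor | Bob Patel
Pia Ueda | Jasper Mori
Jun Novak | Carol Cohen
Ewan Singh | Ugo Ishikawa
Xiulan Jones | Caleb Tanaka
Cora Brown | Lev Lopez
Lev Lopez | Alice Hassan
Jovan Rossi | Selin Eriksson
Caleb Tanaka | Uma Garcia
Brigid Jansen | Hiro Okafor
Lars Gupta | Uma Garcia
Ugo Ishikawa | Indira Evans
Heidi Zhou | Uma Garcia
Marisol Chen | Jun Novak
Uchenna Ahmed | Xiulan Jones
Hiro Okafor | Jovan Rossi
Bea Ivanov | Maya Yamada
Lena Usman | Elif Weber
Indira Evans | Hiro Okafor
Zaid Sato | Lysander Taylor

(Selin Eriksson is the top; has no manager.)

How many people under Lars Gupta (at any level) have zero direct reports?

The people in Lars Gupta's organization with no one reporting to them are Yael Abara, Farah Xu. That is 2.

2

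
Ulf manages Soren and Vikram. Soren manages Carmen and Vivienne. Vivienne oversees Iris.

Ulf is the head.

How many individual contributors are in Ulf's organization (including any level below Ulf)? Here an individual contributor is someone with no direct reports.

3

The people in Ulf's organization with no one reporting to them are Vikram, Carmen, Iris. That is 3.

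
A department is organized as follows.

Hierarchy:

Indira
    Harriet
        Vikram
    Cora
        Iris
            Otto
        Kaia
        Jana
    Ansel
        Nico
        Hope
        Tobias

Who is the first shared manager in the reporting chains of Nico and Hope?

Nico's chain of managers is Ansel, Indira. Hope's chain of managers is Ansel, Indira. The first manager that appears in both chains is Ansel.

Ansel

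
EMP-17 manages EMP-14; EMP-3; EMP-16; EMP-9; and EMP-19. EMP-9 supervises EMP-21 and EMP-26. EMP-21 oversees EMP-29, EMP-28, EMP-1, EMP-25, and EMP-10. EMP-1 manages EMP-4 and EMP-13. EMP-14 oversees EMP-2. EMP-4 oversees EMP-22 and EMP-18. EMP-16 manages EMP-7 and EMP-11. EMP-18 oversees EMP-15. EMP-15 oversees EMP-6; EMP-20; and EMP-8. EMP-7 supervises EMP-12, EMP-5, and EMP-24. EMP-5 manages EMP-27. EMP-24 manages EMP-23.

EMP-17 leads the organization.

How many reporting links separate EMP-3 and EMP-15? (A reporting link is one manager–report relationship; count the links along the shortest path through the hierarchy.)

7

EMP-3 is 1 level below EMP-17, and EMP-15 is 6 levels below EMP-17 (their lowest common manager). The shortest path runs up from EMP-3 to EMP-17 and back down to EMP-15: 1 + 6 = 7 links.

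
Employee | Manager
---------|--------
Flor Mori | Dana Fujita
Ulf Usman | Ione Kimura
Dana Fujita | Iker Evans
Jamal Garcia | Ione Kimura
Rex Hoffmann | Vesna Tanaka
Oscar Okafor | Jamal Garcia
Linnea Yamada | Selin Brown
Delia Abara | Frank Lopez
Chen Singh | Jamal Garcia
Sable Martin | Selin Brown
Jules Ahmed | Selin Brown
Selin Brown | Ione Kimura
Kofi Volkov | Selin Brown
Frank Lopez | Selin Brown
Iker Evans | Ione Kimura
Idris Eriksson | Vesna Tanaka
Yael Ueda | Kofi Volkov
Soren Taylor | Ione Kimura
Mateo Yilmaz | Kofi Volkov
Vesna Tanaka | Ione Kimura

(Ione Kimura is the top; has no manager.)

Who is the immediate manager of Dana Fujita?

Iker Evans

Dana Fujita reports directly to Iker Evans.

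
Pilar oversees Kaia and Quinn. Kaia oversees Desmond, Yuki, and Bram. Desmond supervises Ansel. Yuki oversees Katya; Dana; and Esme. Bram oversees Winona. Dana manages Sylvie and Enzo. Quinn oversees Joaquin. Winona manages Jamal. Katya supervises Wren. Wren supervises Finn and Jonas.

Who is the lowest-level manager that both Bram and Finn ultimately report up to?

Bram's chain of managers is Kaia, Pilar. Finn's chain of managers is Wren, Katya, Yuki, Kaia, Pilar. The first manager that appears in both chains is Kaia.

Kaia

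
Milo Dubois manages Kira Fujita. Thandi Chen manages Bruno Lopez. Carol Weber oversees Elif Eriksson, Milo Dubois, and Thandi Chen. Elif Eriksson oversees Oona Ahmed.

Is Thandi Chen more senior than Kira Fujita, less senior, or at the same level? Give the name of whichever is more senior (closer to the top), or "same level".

Thandi Chen is 1 level below Carol Weber; Kira Fujita is 2. Thandi Chen is higher.

Thandi Chen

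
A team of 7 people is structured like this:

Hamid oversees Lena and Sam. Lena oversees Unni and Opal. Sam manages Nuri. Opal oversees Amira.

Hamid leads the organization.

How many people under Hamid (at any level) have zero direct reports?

The people in Hamid's organization with no one reporting to them are Nuri, Unni, Amira. That is 3.

3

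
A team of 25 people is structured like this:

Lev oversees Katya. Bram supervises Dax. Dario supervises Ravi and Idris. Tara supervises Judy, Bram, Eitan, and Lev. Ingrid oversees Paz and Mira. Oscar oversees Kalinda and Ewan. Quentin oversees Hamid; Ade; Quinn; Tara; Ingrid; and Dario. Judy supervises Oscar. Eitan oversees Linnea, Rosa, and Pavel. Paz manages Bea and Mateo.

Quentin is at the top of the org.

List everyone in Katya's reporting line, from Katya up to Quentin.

Katya reports to Lev. Lev reports to Tara. Tara reports to Quentin. Quentin is at the top.

Katya -> Lev -> Tara -> Quentin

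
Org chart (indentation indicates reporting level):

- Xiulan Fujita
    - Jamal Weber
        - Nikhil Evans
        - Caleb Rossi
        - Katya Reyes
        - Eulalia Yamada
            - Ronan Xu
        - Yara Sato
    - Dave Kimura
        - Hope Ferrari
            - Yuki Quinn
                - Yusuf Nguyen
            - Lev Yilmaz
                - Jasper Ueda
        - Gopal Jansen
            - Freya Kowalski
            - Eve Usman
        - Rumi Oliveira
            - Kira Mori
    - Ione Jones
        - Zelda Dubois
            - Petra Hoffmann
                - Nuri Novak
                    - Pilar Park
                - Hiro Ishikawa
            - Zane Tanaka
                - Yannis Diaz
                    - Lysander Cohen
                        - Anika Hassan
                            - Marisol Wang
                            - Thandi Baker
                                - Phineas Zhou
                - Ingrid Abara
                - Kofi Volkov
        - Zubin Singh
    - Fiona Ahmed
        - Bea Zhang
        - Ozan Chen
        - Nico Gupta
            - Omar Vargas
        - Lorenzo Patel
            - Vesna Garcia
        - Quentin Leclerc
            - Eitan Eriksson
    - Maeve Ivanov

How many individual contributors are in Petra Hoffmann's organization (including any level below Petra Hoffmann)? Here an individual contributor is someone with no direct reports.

2

The people in Petra Hoffmann's organization with no one reporting to them are Hiro Ishikawa, Pilar Park. That is 2.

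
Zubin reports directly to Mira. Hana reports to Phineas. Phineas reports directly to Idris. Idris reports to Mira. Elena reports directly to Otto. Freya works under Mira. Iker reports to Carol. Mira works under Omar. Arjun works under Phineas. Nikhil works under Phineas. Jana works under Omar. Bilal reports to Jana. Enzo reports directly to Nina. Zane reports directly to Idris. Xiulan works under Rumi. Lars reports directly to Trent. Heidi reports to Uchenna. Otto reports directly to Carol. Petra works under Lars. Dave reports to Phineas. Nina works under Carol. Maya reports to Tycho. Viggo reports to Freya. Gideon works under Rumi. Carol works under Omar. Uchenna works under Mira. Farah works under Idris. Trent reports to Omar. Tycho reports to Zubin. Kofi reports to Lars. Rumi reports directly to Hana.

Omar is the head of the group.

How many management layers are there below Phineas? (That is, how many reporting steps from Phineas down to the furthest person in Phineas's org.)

3

The longest chain under Phineas runs Phineas → Hana → Rumi → Xiulan, which is 3 levels below Phineas.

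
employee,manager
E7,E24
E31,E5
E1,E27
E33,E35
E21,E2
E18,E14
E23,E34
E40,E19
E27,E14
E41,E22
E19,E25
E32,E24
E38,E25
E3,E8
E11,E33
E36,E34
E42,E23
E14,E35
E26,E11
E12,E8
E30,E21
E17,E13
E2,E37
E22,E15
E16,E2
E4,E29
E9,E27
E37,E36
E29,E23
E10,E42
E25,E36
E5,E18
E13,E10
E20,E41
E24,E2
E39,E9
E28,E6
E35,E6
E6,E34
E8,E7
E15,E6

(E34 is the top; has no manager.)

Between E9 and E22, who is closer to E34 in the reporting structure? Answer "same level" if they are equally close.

E22

E9 is 5 levels below E34; E22 is 3. E22 is higher.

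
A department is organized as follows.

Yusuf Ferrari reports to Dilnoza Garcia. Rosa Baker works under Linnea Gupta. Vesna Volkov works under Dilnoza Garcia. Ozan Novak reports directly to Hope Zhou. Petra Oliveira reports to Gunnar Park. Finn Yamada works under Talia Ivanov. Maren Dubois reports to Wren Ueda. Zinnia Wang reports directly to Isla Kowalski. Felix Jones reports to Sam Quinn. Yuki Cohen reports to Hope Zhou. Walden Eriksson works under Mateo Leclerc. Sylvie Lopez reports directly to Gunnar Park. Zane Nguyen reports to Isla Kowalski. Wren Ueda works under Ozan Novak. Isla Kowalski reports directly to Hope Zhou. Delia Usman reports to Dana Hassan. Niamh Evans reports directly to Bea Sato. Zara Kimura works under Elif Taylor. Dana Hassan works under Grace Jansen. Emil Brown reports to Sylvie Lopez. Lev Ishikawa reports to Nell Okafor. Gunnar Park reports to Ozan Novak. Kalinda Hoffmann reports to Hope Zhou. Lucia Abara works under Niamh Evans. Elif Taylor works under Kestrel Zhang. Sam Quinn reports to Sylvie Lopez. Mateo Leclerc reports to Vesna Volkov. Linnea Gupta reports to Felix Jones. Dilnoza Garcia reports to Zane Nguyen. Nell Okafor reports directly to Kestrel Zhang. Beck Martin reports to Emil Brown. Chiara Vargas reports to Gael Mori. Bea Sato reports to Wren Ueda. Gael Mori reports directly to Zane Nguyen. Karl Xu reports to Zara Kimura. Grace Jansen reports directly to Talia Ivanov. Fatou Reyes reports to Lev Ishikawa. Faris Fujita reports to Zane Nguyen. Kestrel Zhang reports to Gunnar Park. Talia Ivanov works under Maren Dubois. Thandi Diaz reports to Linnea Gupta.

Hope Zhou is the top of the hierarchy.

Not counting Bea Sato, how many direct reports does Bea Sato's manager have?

1

Bea Sato reports to Wren Ueda. Wren Ueda's other direct reports are Maren Dubois — 1 peer.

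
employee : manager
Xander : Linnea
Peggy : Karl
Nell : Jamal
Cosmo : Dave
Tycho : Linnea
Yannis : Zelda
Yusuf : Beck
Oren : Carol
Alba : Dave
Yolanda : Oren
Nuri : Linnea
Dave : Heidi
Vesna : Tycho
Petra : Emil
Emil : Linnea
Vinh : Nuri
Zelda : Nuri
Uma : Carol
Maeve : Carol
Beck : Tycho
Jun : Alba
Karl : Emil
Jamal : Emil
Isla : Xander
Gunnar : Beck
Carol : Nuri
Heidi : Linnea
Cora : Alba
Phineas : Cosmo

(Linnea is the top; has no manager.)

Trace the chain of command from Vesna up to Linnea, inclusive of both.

Vesna -> Tycho -> Linnea

Vesna reports to Tycho. Tycho reports to Linnea. Linnea is at the top.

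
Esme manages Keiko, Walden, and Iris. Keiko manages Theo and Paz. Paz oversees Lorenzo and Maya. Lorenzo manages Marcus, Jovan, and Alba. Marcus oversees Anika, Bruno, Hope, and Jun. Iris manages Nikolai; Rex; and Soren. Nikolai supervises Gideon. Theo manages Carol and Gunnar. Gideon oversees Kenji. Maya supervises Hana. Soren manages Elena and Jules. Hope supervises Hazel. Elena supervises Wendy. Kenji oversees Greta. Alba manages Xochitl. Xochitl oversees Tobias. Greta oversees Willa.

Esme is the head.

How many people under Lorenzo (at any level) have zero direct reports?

The people in Lorenzo's organization with no one reporting to them are Tobias, Jovan, Jun, Hazel, Bruno, Anika. That is 6.

6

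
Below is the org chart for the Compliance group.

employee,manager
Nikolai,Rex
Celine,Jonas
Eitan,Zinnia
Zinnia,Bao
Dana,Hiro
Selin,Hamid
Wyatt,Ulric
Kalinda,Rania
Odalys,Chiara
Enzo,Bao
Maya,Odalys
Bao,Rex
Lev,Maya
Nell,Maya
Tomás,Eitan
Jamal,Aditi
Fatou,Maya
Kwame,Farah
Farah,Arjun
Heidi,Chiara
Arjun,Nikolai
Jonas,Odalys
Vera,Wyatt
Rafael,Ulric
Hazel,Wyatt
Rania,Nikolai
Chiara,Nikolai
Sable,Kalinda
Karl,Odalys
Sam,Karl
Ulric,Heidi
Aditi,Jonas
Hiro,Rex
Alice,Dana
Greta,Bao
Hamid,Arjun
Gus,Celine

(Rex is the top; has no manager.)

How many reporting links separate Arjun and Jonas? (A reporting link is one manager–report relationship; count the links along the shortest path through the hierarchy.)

Arjun is 1 level below Nikolai, and Jonas is 3 levels below Nikolai (their lowest common manager). The shortest path runs up from Arjun to Nikolai and back down to Jonas: 1 + 3 = 4 links.

4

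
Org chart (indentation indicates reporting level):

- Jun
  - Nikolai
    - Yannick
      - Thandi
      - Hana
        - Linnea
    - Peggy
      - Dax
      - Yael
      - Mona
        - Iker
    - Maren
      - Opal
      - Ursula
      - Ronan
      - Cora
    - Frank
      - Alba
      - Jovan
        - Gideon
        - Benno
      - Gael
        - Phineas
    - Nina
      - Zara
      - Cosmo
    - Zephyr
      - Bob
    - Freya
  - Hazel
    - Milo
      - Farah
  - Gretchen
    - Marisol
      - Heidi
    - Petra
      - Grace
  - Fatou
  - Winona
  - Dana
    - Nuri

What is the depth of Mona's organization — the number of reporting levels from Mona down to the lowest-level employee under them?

The longest chain under Mona runs Mona → Iker, which is 1 level below Mona.

1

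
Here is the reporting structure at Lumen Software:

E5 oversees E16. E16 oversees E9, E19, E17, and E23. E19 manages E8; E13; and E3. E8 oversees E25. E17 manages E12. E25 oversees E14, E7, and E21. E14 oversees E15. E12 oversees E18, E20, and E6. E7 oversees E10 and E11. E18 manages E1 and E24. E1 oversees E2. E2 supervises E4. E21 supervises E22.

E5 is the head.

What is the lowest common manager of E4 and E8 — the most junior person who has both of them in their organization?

E16

E4's chain of managers is E2, E1, E18, E12, E17, E16, E5. E8's chain of managers is E19, E16, E5. The first manager that appears in both chains is E16.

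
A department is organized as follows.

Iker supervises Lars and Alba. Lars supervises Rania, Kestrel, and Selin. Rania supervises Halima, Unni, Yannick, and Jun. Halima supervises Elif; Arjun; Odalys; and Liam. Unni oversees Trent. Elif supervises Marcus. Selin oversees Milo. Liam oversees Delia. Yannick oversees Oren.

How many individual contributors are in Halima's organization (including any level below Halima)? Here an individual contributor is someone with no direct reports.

The people in Halima's organization with no one reporting to them are Delia, Odalys, Arjun, Marcus. That is 4.

4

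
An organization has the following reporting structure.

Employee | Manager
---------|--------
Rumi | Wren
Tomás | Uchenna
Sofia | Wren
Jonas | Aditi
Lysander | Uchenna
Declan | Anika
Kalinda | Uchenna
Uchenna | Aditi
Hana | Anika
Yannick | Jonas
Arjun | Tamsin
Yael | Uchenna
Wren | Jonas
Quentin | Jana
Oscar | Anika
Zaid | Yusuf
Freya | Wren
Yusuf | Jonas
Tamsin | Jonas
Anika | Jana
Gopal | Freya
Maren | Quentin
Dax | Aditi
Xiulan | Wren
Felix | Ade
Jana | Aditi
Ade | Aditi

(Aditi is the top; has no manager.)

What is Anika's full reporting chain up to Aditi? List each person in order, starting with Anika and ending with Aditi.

Anika -> Jana -> Aditi

Anika reports to Jana. Jana reports to Aditi. Aditi is at the top.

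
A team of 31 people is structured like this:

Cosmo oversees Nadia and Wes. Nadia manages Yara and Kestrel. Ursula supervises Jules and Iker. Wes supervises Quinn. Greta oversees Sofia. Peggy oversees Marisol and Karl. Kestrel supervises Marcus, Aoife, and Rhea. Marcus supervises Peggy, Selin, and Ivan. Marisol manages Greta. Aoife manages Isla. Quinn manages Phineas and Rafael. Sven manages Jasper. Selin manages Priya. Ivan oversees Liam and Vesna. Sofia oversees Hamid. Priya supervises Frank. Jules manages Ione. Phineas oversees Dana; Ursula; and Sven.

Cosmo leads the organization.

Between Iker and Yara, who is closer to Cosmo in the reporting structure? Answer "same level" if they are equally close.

Yara

Iker is 5 levels below Cosmo; Yara is 2. Yara is higher.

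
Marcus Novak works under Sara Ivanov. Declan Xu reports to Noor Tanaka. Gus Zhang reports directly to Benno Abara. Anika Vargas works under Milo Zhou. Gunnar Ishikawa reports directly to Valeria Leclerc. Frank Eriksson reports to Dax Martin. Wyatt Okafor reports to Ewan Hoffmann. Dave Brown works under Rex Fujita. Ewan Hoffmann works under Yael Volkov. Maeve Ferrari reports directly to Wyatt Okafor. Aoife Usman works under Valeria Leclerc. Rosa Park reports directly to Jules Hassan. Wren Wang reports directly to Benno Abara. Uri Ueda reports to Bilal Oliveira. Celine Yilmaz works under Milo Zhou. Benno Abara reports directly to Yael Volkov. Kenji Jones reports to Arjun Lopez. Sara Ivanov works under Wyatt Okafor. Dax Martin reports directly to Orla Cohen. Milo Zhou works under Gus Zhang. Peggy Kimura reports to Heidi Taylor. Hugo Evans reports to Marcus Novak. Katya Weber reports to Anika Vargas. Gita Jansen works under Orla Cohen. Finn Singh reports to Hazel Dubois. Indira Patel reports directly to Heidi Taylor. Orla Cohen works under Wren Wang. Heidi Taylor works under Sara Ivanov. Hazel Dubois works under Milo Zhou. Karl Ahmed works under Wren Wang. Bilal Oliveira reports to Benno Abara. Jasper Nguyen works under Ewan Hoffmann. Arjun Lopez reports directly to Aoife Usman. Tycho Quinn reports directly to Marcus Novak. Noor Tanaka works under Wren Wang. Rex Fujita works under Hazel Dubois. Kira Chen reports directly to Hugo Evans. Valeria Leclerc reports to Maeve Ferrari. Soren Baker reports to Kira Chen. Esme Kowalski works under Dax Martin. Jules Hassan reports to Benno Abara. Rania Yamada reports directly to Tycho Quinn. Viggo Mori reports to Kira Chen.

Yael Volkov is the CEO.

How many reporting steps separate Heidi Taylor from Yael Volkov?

Chain from Heidi Taylor up to Yael Volkov: Heidi Taylor → Sara Ivanov → Wyatt Okafor → Ewan Hoffmann → Yael Volkov. That is 4 steps up, so Heidi Taylor is 4 levels below Yael Volkov.

4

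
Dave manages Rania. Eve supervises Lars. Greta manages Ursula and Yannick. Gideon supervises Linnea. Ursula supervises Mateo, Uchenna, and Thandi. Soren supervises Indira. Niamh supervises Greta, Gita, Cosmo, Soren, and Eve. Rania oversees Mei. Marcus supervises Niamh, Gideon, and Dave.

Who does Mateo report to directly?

Mateo reports directly to Ursula.

Ursula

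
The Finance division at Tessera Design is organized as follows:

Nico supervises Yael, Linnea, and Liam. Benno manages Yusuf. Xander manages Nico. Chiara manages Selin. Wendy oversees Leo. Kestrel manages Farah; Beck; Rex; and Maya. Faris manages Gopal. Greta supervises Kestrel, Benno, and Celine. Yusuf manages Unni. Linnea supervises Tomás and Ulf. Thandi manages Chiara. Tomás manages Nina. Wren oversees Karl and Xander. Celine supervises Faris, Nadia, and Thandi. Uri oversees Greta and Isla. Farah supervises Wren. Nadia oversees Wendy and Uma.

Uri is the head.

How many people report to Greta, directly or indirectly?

28

Greta directly manages Kestrel, Benno, Celine. Under Kestrel: Maya, Rex, Beck, Farah, Wren, Karl, Xander, Nico, Liam, Linnea, Ulf, Tomás, Nina, Yael (14). Under Benno: Yusuf, Unni (2). Under Celine: Thandi, Chiara, Selin, Nadia, Uma, Wendy, Leo, Faris, Gopal (9). So Greta's organization is 3 direct reports plus everyone under them: 15 + 3 + 10 = 28.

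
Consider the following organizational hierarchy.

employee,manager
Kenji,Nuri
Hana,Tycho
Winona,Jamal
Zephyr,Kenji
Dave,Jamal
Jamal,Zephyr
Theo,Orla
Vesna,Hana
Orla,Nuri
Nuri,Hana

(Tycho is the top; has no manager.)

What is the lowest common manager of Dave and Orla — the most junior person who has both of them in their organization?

Nuri

Dave's chain of managers is Jamal, Zephyr, Kenji, Nuri, Hana, Tycho. Orla's chain of managers is Nuri, Hana, Tycho. The first manager that appears in both chains is Nuri.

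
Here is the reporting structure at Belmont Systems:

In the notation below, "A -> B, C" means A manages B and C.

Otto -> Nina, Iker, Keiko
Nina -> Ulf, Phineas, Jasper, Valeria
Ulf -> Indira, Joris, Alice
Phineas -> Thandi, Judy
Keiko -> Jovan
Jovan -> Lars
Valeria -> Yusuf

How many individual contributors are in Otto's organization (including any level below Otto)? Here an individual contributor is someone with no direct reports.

The people in Otto's organization with no one reporting to them are Lars, Iker, Yusuf, Jasper, Judy, Thandi, Alice, Joris, Indira. That is 9.

9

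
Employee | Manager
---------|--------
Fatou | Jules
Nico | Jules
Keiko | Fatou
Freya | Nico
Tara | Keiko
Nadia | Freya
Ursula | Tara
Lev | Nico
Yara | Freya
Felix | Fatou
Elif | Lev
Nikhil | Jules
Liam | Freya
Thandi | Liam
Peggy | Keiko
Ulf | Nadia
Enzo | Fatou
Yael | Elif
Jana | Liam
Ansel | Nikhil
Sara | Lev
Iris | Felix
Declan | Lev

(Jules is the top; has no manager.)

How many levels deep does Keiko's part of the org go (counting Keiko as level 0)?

2

The longest chain under Keiko runs Keiko → Tara → Ursula, which is 2 levels below Keiko.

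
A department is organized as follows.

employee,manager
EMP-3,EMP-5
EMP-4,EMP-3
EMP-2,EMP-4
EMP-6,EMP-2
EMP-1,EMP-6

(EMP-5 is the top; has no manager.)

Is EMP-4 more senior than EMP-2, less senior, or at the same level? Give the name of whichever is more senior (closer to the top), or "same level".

EMP-4

EMP-4 is 2 levels below EMP-5; EMP-2 is 3. EMP-4 is higher.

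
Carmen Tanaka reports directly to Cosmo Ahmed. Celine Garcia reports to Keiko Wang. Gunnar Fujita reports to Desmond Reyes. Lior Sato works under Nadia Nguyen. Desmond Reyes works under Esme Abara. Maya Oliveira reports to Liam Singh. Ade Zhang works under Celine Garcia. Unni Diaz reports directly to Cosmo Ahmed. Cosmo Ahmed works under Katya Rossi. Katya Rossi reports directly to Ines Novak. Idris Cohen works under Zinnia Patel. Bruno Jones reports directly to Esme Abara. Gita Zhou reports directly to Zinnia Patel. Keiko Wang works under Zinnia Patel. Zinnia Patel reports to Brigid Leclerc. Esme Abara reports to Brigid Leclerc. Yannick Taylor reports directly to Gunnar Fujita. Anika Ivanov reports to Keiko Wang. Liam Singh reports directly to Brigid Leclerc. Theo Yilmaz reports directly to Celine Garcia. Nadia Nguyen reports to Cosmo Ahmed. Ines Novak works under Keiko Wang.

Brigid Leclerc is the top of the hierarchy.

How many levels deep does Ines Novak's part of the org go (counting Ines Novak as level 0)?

The longest chain under Ines Novak runs Ines Novak → Katya Rossi → Cosmo Ahmed → Nadia Nguyen → Lior Sato, which is 4 levels below Ines Novak.

4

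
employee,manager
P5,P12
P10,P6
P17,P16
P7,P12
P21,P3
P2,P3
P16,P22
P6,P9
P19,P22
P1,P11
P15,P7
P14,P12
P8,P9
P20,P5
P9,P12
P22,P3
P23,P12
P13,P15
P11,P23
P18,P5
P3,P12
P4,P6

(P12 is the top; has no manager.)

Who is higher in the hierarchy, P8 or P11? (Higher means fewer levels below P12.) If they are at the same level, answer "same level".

same level

Both P8 and P11 are 2 levels below P12.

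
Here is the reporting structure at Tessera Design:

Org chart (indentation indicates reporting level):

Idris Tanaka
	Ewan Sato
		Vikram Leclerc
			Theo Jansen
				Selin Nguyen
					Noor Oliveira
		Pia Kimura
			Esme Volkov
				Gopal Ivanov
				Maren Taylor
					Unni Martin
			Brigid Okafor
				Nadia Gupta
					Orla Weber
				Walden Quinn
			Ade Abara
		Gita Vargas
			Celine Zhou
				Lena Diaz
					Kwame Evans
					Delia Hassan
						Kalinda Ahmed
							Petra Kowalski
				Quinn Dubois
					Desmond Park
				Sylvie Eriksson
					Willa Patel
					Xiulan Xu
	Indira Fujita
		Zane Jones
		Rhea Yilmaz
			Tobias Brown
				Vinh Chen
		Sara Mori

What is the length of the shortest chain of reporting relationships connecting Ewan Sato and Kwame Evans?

4

Kwame Evans is in Ewan Sato's organization: the chain from Kwame Evans up to Ewan Sato is Kwame Evans → Lena Diaz → Celine Zhou → Gita Vargas → Ewan Sato, which is 4 links.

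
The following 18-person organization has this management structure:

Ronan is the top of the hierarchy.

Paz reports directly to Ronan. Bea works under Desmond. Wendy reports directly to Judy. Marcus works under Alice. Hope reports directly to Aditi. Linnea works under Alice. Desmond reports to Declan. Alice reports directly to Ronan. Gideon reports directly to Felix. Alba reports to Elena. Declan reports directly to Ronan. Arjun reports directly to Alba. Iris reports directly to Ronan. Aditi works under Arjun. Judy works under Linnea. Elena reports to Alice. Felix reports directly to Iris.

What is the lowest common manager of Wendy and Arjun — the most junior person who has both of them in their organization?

Wendy's chain of managers is Judy, Linnea, Alice, Ronan. Arjun's chain of managers is Alba, Elena, Alice, Ronan. The first manager that appears in both chains is Alice.

Alice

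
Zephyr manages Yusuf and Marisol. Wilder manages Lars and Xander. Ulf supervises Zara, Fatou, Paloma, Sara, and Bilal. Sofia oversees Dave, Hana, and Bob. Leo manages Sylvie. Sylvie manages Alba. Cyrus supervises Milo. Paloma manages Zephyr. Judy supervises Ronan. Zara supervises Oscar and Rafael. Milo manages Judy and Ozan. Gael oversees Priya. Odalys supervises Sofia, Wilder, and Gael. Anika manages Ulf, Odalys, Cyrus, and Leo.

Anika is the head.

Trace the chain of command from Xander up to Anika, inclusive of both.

Xander reports to Wilder. Wilder reports to Odalys. Odalys reports to Anika. Anika is at the top.

Xander -> Wilder -> Odalys -> Anika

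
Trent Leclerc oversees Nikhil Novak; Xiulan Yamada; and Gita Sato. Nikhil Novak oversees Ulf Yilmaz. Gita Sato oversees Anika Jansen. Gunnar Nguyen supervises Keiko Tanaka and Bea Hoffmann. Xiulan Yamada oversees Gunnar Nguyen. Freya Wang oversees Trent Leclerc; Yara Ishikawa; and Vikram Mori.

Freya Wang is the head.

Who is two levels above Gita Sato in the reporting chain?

Freya Wang

Gita Sato reports to Trent Leclerc, and Trent Leclerc reports to Freya Wang. So Gita Sato's skip-level manager is Freya Wang.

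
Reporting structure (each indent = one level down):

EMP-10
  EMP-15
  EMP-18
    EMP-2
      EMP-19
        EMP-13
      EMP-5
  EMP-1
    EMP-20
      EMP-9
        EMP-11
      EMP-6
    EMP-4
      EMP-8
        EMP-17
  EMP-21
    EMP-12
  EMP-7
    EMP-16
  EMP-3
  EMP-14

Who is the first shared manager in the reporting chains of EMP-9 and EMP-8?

EMP-9's chain of managers is EMP-20, EMP-1, EMP-10. EMP-8's chain of managers is EMP-4, EMP-1, EMP-10. The first manager that appears in both chains is EMP-1.

EMP-1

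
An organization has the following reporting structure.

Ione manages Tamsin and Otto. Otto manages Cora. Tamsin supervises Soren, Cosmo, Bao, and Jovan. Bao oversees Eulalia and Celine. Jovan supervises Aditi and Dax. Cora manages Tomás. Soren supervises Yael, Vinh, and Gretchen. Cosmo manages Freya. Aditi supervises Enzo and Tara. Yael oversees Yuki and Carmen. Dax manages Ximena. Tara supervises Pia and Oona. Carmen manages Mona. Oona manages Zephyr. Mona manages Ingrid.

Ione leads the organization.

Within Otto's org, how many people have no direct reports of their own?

1

The only person in Otto's organization with no one reporting to them is Tomás. That is 1.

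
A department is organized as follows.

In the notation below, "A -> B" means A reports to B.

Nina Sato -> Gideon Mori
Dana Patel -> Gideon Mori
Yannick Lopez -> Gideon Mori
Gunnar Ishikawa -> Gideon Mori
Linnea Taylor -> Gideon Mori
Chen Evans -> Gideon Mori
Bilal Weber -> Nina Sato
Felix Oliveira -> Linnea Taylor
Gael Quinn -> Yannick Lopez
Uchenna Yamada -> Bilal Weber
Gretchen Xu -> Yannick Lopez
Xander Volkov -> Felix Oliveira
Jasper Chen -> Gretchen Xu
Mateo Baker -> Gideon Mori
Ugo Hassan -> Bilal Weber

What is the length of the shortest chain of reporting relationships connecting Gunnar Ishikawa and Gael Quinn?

Gunnar Ishikawa is 1 level below Gideon Mori, and Gael Quinn is 2 levels below Gideon Mori (their lowest common manager). The shortest path runs up from Gunnar Ishikawa to Gideon Mori and back down to Gael Quinn: 1 + 2 = 3 links.

3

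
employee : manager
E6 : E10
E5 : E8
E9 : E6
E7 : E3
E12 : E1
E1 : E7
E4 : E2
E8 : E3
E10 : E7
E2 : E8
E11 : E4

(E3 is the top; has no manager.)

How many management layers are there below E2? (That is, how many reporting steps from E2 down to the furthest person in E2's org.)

2

The longest chain under E2 runs E2 → E4 → E11, which is 2 levels below E2.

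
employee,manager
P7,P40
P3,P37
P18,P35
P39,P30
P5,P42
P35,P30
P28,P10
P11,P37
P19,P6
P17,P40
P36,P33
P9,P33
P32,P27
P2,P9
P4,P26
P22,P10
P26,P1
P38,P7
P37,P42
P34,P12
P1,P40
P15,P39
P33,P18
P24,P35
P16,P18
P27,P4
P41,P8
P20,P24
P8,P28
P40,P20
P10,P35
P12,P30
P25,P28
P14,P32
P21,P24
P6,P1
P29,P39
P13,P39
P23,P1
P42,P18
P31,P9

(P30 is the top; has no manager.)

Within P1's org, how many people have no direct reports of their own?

3

The people in P1's organization with no one reporting to them are P19, P23, P14. That is 3.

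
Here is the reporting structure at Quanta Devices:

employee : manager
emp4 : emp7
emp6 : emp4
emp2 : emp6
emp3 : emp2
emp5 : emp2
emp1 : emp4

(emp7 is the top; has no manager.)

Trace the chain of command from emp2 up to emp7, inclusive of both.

emp2 reports to emp6. emp6 reports to emp4. emp4 reports to emp7. emp7 is at the top.

emp2 -> emp6 -> emp4 -> emp7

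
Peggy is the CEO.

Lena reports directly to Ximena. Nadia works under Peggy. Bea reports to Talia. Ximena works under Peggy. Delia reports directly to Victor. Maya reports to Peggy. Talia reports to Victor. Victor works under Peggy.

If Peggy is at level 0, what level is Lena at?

Chain from Lena up to Peggy: Lena → Ximena → Peggy. That is 2 steps up, so Lena is 2 levels below Peggy.

2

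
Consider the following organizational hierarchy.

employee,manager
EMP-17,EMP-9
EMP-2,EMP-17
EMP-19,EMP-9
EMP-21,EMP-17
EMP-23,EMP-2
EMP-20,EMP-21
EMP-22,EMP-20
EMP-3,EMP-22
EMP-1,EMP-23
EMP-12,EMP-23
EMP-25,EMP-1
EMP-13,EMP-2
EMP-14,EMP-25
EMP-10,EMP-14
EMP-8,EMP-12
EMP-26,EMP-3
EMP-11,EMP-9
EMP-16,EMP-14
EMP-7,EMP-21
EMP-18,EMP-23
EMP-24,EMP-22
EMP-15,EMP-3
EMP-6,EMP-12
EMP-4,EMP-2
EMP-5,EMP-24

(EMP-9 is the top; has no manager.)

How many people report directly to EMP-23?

EMP-23 directly manages EMP-1, EMP-12, EMP-18. That is 3 direct reports.

3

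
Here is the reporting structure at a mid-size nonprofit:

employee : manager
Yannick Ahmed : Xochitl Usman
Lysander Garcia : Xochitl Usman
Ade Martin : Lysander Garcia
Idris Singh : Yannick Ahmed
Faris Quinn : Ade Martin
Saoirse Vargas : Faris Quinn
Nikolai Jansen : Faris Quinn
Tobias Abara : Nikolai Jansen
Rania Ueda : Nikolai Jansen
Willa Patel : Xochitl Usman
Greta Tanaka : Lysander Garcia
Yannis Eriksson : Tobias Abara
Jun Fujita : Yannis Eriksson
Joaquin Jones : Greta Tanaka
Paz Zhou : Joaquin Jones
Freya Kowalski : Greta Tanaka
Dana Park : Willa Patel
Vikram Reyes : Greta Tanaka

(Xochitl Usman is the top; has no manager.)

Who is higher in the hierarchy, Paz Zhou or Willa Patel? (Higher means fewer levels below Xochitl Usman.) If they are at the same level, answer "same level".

Willa Patel

Paz Zhou is 4 levels below Xochitl Usman; Willa Patel is 1. Willa Patel is higher.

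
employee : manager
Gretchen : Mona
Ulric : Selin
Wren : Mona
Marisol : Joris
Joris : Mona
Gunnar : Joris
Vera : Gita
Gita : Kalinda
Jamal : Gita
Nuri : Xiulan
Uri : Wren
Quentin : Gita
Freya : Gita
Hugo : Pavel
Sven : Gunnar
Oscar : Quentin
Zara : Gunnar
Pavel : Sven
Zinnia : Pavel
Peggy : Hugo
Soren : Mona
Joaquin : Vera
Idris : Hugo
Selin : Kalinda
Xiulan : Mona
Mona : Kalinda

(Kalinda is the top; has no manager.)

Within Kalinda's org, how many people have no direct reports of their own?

The people in Kalinda's organization with no one reporting to them are Ulric, Joaquin, Freya, Oscar, Jamal, Gretchen, Nuri, Soren, Uri, Marisol, Zara, Zinnia, Peggy, Idris. That is 14.

14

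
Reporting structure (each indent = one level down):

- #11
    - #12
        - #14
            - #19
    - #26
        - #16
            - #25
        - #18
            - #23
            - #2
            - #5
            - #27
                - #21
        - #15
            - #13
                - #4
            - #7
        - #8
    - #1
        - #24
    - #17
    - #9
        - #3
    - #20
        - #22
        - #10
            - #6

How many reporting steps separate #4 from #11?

4

Chain from #4 up to #11: #4 → #13 → #15 → #26 → #11. That is 4 steps up, so #4 is 4 levels below #11.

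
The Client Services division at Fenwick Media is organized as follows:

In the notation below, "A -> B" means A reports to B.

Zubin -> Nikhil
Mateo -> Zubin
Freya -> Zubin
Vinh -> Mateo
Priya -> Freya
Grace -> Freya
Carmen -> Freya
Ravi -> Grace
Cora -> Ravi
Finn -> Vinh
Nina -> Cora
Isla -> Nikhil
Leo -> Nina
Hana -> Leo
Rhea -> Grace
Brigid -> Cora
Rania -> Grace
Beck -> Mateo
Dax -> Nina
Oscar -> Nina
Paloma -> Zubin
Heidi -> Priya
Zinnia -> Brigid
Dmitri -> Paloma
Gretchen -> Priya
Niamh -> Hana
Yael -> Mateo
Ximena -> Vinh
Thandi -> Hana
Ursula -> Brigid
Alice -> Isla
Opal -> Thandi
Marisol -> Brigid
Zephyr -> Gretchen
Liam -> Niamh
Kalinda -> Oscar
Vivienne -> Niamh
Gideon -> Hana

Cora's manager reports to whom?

Grace

Cora reports to Ravi, and Ravi reports to Grace. So Cora's skip-level manager is Grace.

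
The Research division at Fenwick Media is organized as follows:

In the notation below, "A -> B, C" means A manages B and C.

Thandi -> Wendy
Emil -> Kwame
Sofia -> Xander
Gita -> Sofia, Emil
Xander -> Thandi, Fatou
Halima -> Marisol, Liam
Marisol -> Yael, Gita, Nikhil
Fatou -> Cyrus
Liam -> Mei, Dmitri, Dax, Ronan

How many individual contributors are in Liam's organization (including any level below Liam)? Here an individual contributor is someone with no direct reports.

4

The people in Liam's organization with no one reporting to them are Ronan, Dax, Dmitri, Mei. That is 4.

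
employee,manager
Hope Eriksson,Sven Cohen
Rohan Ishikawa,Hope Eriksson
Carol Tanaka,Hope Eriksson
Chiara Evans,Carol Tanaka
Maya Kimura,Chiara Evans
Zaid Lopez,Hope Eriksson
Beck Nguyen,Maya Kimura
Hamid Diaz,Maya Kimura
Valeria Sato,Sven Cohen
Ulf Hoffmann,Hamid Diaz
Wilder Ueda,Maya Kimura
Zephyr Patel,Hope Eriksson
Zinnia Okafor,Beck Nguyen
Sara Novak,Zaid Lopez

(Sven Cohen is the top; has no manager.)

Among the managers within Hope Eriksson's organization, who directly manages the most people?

Hope Eriksson

Direct-report counts within Hope Eriksson's organization: Hope Eriksson has 4; Zaid Lopez has 1; Carol Tanaka has 1; Chiara Evans has 1; Maya Kimura has 3; Hamid Diaz has 1; Beck Nguyen has 1. The largest is 4, held by Hope Eriksson.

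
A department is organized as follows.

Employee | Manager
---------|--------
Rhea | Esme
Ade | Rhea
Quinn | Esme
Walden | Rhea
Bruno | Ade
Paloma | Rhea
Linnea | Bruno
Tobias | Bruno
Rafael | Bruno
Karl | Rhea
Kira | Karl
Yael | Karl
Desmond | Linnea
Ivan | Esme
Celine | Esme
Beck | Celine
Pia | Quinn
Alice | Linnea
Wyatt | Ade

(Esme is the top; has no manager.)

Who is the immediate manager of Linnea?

Linnea reports directly to Bruno.

Bruno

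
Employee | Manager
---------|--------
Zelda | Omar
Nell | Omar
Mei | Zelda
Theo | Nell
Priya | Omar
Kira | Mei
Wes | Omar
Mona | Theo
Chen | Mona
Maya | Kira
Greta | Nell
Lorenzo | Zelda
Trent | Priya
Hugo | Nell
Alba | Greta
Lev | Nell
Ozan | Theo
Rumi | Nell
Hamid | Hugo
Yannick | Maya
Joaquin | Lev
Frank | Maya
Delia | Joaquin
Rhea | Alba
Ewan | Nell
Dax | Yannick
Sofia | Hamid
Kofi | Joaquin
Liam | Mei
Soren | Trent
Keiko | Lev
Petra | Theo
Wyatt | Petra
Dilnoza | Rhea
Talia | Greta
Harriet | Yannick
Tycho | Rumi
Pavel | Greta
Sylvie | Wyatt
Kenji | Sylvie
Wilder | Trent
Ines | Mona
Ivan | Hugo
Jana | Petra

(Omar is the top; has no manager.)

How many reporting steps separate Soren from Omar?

Chain from Soren up to Omar: Soren → Trent → Priya → Omar. That is 3 steps up, so Soren is 3 levels below Omar.

3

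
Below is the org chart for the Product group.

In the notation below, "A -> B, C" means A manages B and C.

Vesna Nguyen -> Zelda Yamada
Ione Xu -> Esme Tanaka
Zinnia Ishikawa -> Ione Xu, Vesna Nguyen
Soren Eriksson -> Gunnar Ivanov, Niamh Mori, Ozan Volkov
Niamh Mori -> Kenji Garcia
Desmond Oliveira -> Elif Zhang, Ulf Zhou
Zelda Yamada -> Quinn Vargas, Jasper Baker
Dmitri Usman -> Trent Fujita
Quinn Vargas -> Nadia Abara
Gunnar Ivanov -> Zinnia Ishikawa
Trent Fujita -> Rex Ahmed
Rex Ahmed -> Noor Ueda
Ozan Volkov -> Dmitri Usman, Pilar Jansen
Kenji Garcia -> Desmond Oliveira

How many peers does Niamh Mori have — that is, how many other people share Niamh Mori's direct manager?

Niamh Mori reports to Soren Eriksson. Soren Eriksson's other direct reports are Gunnar Ivanov, Ozan Volkov — 2 peers.

2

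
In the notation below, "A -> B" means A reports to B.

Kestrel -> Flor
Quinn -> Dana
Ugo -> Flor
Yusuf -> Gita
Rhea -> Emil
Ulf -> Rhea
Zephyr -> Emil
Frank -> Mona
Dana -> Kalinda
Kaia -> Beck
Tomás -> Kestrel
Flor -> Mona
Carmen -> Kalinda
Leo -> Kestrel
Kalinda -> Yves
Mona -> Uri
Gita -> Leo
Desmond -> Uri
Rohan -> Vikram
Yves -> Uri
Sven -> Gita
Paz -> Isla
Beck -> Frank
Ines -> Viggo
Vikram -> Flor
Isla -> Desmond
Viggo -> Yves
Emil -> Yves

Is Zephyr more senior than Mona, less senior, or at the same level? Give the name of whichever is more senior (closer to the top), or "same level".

Mona

Zephyr is 3 levels below Uri; Mona is 1. Mona is higher.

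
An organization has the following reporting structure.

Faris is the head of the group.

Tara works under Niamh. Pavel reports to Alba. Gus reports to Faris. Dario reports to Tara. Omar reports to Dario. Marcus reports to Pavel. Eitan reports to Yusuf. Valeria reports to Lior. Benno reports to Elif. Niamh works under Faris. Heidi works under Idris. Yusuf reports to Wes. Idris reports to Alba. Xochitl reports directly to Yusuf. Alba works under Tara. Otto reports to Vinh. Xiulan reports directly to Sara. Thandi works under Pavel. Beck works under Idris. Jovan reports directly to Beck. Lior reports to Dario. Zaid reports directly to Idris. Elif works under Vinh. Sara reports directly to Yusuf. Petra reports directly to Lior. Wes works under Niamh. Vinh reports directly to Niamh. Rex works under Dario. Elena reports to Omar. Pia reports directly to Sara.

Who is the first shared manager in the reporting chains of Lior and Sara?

Lior's chain of managers is Dario, Tara, Niamh, Faris. Sara's chain of managers is Yusuf, Wes, Niamh, Faris. The first manager that appears in both chains is Niamh.

Niamh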